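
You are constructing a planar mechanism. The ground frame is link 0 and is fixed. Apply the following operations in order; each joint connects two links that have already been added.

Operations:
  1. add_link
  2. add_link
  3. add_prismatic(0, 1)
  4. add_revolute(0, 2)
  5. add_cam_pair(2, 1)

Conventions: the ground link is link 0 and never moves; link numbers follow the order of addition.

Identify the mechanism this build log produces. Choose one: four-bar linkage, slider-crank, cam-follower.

links: 3 (incl. ground); joints: 1 revolute, 1 prismatic, 1 higher (cam) pair, forming one closed loop
3 links, revolute + prismatic + higher pair in one loop → cam-follower

cam-follower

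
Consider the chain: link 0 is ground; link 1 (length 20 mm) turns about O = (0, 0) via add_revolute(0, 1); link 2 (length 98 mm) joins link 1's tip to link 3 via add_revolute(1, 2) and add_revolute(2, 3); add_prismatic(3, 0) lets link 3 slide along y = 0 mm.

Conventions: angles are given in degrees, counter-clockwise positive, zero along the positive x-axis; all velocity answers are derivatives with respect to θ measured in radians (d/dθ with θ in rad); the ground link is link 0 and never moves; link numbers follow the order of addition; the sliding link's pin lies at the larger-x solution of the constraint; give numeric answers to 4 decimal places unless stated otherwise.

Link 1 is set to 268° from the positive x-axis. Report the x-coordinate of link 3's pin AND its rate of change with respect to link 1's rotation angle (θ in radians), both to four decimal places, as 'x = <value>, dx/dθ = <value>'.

geometry: r = 20 mm, L = 98 mm, e = 0 mm
crank pin P = (r cos θ, r sin θ) = (-0.697990, -19.987817)
h = r sin θ − e = -19.987817 − 0 = -19.987817
x = r cos θ + √(L² − h²) = -0.697990 + 95.940019 = 95.242029
dx/dθ = −r sin θ − h·r cos θ/√(L² − h²) (θ in radians; h = -19.987817) = 19.842400

x = 95.2420, dx/dθ = 19.8424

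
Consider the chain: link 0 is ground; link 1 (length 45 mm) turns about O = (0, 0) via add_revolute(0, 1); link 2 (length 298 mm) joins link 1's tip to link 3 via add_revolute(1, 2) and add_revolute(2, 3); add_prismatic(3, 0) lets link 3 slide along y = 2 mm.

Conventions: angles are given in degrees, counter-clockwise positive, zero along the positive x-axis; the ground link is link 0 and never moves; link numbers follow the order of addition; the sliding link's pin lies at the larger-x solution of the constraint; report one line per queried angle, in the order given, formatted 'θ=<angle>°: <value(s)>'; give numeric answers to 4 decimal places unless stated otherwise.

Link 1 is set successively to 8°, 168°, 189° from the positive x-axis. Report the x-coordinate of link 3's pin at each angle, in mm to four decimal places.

geometry: r = 45 mm, L = 298 mm, e = 2 mm
θ=8°: crank pin P = (r cos θ, r sin θ) = (44.562063, 6.262790)
θ=8°: h = r sin θ − e = 6.262790 − 2 = 4.262790
θ=8°: x = r cos θ + √(L² − h²) = 44.562063 + 297.969510 = 342.531573
θ=168°: crank pin P = (r cos θ, r sin θ) = (-44.016642, 9.356026)
θ=168°: h = r sin θ − e = 9.356026 − 2 = 7.356026
θ=168°: x = r cos θ + √(L² − h²) = -44.016642 + 297.909196 = 253.892554
θ=189°: crank pin P = (r cos θ, r sin θ) = (-44.445975, -7.039551)
θ=189°: h = r sin θ − e = -7.039551 − 2 = -9.039551
θ=189°: x = r cos θ + √(L² − h²) = -44.445975 + 297.862865 = 253.416890

θ=8°: 342.5316
θ=168°: 253.8926
θ=189°: 253.4169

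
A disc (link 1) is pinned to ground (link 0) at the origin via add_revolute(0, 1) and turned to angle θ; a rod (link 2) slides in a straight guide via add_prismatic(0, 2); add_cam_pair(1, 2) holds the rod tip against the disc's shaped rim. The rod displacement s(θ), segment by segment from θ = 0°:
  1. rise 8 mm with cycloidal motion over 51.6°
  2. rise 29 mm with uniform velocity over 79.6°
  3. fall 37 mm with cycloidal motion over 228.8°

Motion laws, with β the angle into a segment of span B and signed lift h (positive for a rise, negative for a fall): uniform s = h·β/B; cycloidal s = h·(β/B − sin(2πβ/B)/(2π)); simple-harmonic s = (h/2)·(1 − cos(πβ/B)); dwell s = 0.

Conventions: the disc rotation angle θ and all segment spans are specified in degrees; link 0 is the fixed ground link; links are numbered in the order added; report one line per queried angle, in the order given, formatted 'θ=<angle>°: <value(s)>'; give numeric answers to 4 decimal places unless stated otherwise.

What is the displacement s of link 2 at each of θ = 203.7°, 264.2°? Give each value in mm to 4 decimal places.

segment 1 (0° to 51.6°, cycloidal, h = 8) is passed completely: s = 0.0000 + (8) = 8.0000
segment 2 (51.6° to 131.2°, uniform, h = 29) is passed completely: s = 8.0000 + (29) = 37.0000
θ = 203.7° falls in segment 3 (131.2° to 360°, cycloidal, h = -37): β = 203.7 − 131.2 = 72.5°, B = 228.8°; Δs = -37·(0.3169 − sin(2π·0.3169)/(2π)) = -6.3477; s = 37.0000 − 6.3477 = 30.6523
θ = 264.2° falls in segment 3 (131.2° to 360°, cycloidal, h = -37): β = 264.2 − 131.2 = 133°, B = 228.8°; Δs = -37·(0.5813 − sin(2π·0.5813)/(2π)) = -24.3866; s = 37.0000 − 24.3866 = 12.6134

θ=203.7°: 30.6523
θ=264.2°: 12.6134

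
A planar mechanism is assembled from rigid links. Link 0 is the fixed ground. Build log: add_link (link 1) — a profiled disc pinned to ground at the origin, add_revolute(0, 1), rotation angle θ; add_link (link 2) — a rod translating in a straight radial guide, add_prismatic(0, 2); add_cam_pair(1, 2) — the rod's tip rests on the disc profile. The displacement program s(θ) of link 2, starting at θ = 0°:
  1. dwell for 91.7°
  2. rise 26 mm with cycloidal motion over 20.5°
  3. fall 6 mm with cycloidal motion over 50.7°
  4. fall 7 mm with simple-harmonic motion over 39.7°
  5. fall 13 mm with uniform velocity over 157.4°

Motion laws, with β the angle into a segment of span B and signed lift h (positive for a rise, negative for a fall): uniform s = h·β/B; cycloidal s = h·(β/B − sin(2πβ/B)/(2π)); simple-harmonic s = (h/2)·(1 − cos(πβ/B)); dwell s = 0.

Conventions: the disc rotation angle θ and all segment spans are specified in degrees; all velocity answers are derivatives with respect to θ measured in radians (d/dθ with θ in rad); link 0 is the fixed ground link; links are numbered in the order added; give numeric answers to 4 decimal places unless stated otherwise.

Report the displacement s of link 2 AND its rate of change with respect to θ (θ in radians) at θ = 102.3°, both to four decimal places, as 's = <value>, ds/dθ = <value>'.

seg 1 [0°–91.7°] dwell: s stays 0.0000
seg 2 [91.7°–112.2°] cycloidal, h=26: θ=102.3° here. β=10.6, B=20.5. 26·(0.5171 − sin(2π·0.5171)/(2π)) = 13.8870 → s = 13.8870
velocity in seg [91.7°–112.2°] (cycloidal), θ in radians: β = 10.6° = 0.1850 rad, B = 20.5° = 0.3578 rad; ds/dθ = (h/B)(1 − cos(2πβ/B)) = (26/0.3578)(1 − cos(2π·0.5171)) = 144.917917 mm/rad

s = 13.8870, ds/dθ = 144.9179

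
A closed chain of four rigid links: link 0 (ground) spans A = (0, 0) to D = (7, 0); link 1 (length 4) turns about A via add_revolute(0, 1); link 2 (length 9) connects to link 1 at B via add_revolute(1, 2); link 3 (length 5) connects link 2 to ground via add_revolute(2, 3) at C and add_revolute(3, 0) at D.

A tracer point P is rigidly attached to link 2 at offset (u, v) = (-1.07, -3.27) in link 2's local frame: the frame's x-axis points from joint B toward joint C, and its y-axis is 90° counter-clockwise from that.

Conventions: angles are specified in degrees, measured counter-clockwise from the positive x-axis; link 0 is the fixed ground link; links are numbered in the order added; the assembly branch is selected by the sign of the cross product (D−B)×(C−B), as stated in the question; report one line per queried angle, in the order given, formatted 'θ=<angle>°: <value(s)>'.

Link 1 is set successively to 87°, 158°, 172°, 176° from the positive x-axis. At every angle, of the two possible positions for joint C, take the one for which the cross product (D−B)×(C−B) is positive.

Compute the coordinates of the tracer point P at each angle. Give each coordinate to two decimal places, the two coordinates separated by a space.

A=(0,0), D=(7.00,0)
θ=87°: B = A + 4.00·(cos87°, sin87°) = (0.2093, 3.9945)
θ=87°: |BD| = 7.8784
θ=87°: circle(B,9.00) ∩ circle(D,5.00): a=7.4932, h=4.9851
θ=87°:   candidates: C₊=(9.1956,4.4922) cross=39.275; C₋=(4.1404,-4.1016) cross=-39.275
θ=87°:   branch + wants cross > 0 → take C=(9.1956,4.4922) (cross=39.275)
θ=87°: ex = (C−B)/|BC| = (0.9985,0.0553); ey = (-0.0553,0.9985)
θ=87°: P = B + -1.07·ex + -3.27·ey = (-0.6782,0.6704)
θ=158°: B = A + 4.00·(cos158°, sin158°) = (-3.7087, 1.4984)
θ=158°: |BD| = 10.8131
θ=158°: circle(B,9.00) ∩ circle(D,5.00): a=7.9960, h=4.1309
θ=158°:   candidates: C₊=(4.7825,4.4814) cross=44.667; C₋=(3.6377,-3.7006) cross=-44.667
θ=158°:   branch + wants cross > 0 → take C=(4.7825,4.4814) (cross=44.667)
θ=158°: ex = (C−B)/|BC| = (0.9435,0.3314); ey = (-0.3314,0.9435)
θ=158°: P = B + -1.07·ex + -3.27·ey = (-3.6344,-1.9414)
θ=172°: B = A + 4.00·(cos172°, sin172°) = (-3.9611, 0.5567)
θ=172°: |BD| = 10.9752
θ=172°: circle(B,9.00) ∩ circle(D,5.00): a=8.0388, h=4.0469
θ=172°:   candidates: C₊=(4.2727,4.1907) cross=44.416; C₋=(3.8621,-3.8928) cross=-44.416
θ=172°:   branch + wants cross > 0 → take C=(4.2727,4.1907) (cross=44.416)
θ=172°: ex = (C−B)/|BC| = (0.9149,0.4038); ey = (-0.4038,0.9149)
θ=172°: P = B + -1.07·ex + -3.27·ey = (-3.6196,-2.8669)
θ=176°: B = A + 4.00·(cos176°, sin176°) = (-3.9903, 0.2790)
θ=176°: |BD| = 10.9938
θ=176°: circle(B,9.00) ∩ circle(D,5.00): a=8.0438, h=4.0370
θ=176°:   candidates: C₊=(4.1534,4.1106) cross=44.382; C₋=(3.9485,-3.9608) cross=-44.382
θ=176°:   branch + wants cross > 0 → take C=(4.1534,4.1106) (cross=44.382)
θ=176°: ex = (C−B)/|BC| = (0.9049,0.4257); ey = (-0.4257,0.9049)
θ=176°: P = B + -1.07·ex + -3.27·ey = (-3.5663,-3.1354)

θ=87°: -0.68 0.67
θ=158°: -3.63 -1.94
θ=172°: -3.62 -2.87
θ=176°: -3.57 -3.14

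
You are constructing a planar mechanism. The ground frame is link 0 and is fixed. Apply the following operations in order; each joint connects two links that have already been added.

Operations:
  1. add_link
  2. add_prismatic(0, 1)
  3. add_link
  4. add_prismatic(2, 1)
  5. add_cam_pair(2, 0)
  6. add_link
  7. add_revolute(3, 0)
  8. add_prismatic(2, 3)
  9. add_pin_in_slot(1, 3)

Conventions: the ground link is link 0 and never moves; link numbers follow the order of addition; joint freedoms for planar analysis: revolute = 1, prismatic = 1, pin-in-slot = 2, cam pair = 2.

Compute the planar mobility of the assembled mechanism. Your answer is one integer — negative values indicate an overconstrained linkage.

link 0 = ground. State L|J1|J2 = 1|0|0
+link1  2|0|0
P(0,1) f=1→J1  2|1|0
+link2  3|1|0
P(2,1) f=1→J1  3|2|0
C(2,0) f=2→J2  3|2|1
+link3  4|2|1
R(3,0) f=1→J1  4|3|1
P(2,3) f=1→J1  4|4|1
PS(1,3) f=2→J2  4|4|2
M = 3(4−1)−2·4−2 = 9−8−2 = -1

M = -1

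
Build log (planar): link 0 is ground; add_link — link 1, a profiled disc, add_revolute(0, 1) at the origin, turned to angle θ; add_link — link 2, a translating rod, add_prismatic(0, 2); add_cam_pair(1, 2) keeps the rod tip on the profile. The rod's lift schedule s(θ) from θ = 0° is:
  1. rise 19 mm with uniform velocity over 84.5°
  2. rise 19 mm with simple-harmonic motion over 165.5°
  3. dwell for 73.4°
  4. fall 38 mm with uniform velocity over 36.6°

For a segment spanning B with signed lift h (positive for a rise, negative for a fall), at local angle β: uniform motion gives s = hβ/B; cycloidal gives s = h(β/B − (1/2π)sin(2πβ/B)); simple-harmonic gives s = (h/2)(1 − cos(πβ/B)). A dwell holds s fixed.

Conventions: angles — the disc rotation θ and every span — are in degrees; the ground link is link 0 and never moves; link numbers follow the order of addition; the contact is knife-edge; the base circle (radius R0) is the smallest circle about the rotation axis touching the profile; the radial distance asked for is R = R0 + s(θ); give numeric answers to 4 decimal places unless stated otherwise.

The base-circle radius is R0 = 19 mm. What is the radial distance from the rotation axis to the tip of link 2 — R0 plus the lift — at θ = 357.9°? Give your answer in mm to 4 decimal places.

seg 1 [0°–84.5°] uniform, h=19: full span → s += 19 → s = 19.0000
seg 2 [84.5°–250°] simple-harmonic, h=19: full span → s += 19 → s = 38.0000
seg 3 [250°–323.4°] dwell: s stays 38.0000
seg 4 [323.4°–360°] uniform, h=-38: θ=357.9° here. β=34.5, B=36.6. -38·34.5/36.6 = -35.8197 → s = 2.1803
R = R0 + s = 19 + 2.1803 = 21.1803

21.1803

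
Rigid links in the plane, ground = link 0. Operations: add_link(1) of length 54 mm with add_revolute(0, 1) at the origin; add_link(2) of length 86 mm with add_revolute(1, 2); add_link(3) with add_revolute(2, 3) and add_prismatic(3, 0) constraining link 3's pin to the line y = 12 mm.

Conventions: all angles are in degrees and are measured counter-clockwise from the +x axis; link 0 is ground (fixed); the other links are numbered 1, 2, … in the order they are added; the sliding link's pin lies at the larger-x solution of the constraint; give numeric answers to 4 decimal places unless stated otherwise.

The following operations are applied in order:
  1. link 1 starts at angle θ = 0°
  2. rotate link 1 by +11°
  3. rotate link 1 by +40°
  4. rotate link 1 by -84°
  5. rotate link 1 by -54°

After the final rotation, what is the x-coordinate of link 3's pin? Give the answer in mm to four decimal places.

geometry: r = 54 mm, L = 86 mm, e = 12 mm; θ starts at 0°
rotate link 1 by +11°: θ ← 0° +11° = 11°
rotate link 1 by +40°: θ ← 11° +40° = 51°
rotate link 1 by -84°: θ ← 51° -84° = -33°
rotate link 1 by -54°: θ ← -33° -54° = -87°
crank pin P = (r cos θ, r sin θ) = (2.826142, -53.925995)
h = r sin θ − e = -53.925995 − 12 = -65.925995
x = r cos θ + √(L² − h²) = 2.826142 + 55.224661 = 58.050803

58.0508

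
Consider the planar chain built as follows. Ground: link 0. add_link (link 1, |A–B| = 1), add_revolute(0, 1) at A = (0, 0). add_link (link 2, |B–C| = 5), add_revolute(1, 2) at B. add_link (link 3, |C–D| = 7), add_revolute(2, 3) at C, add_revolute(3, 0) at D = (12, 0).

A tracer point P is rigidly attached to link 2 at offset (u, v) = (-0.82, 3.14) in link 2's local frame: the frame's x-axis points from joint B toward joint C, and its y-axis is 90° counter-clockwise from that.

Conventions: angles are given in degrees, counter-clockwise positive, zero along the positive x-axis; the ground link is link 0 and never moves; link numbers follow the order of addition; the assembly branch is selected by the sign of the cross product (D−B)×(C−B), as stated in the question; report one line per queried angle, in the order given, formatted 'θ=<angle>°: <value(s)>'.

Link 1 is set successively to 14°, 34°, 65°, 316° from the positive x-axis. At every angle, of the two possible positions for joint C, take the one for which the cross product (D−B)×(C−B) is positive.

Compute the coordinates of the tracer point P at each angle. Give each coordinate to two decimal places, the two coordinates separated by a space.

A=(0,0), D=(12.00,0)
θ=14°: B = A + 1.00·(cos14°, sin14°) = (0.9703, 0.2419)
θ=14°: |BD| = 11.0324
θ=14°: circle(B,5.00) ∩ circle(D,7.00): a=4.4285, h=2.3213
θ=14°:   candidates: C₊=(5.4486,2.4656) cross=25.610; C₋=(5.3468,-2.1760) cross=-25.610
θ=14°:   branch + wants cross > 0 → take C=(5.4486,2.4656) (cross=25.610)
θ=14°: ex = (C−B)/|BC| = (0.8957,0.4447); ey = (-0.4447,0.8957)
θ=14°: P = B + -0.82·ex + 3.14·ey = (-1.1606,2.6896)
θ=34°: B = A + 1.00·(cos34°, sin34°) = (0.8290, 0.5592)
θ=34°: |BD| = 11.1849
θ=34°: circle(B,5.00) ∩ circle(D,7.00): a=4.5196, h=2.1385
θ=34°:   candidates: C₊=(5.4499,2.4691) cross=23.919; C₋=(5.2361,-1.8026) cross=-23.919
θ=34°:   branch + wants cross > 0 → take C=(5.4499,2.4691) (cross=23.919)
θ=34°: ex = (C−B)/|BC| = (0.9242,0.3820); ey = (-0.3820,0.9242)
θ=34°: P = B + -0.82·ex + 3.14·ey = (-1.1282,3.1479)
θ=65°: B = A + 1.00·(cos65°, sin65°) = (0.4226, 0.9063)
θ=65°: |BD| = 11.6128
θ=65°: circle(B,5.00) ∩ circle(D,7.00): a=4.7731, h=1.4893
θ=65°:   candidates: C₊=(5.2973,2.0185) cross=17.295; C₋=(5.0649,-0.9509) cross=-17.295
θ=65°:   branch + wants cross > 0 → take C=(5.2973,2.0185) (cross=17.295)
θ=65°: ex = (C−B)/|BC| = (0.9749,0.2224); ey = (-0.2224,0.9749)
θ=65°: P = B + -0.82·ex + 3.14·ey = (-1.0753,3.7852)
θ=316°: B = A + 1.00·(cos316°, sin316°) = (0.7193, -0.6947)
θ=316°: |BD| = 11.3020
θ=316°: circle(B,5.00) ∩ circle(D,7.00): a=4.5893, h=1.9846
θ=316°:   candidates: C₊=(5.1779,1.5683) cross=22.430; C₋=(5.4219,-2.3935) cross=-22.430
θ=316°:   branch + wants cross > 0 → take C=(5.1779,1.5683) (cross=22.430)
θ=316°: ex = (C−B)/|BC| = (0.8917,0.4526); ey = (-0.4526,0.8917)
θ=316°: P = B + -0.82·ex + 3.14·ey = (-1.4330,1.7342)

θ=14°: -1.16 2.69
θ=34°: -1.13 3.15
θ=65°: -1.08 3.79
θ=316°: -1.43 1.73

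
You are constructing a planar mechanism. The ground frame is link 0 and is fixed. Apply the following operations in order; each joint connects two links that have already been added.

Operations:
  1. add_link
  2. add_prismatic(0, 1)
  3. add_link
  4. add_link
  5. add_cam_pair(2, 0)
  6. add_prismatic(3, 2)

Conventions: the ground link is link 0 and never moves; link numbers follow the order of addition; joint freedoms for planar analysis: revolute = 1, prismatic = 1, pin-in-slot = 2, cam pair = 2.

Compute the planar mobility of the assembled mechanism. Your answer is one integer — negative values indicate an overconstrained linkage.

link 0 = ground. State L|J1|J2 = 1|0|0
+link1  2|0|0
P(0,1) f=1→J1  2|1|0
+link2  3|1|0
+link3  4|1|0
C(2,0) f=2→J2  4|1|1
P(3,2) f=1→J1  4|2|1
M = 3(4−1)−2·2−1 = 9−4−1 = 4

M = 4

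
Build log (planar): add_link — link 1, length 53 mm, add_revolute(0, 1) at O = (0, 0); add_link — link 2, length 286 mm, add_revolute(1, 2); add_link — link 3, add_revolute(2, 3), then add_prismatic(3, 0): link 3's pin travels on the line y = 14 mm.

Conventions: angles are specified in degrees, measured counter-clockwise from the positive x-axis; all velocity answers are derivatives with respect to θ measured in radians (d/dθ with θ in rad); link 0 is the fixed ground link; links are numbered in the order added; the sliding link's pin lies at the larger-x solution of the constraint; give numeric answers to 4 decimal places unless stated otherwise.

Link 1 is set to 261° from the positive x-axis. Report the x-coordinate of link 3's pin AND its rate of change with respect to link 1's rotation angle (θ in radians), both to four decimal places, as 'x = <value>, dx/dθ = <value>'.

geometry: r = 53 mm, L = 286 mm, e = 14 mm
crank pin P = (r cos θ, r sin θ) = (-8.291027, -52.347482)
h = r sin θ − e = -52.347482 − 14 = -66.347482
x = r cos θ + √(L² − h²) = -8.291027 + 278.197792 = 269.906766
dx/dθ = −r sin θ − h·r cos θ/√(L² − h²) (θ in radians; h = -66.347482) = 50.370152

x = 269.9068, dx/dθ = 50.3702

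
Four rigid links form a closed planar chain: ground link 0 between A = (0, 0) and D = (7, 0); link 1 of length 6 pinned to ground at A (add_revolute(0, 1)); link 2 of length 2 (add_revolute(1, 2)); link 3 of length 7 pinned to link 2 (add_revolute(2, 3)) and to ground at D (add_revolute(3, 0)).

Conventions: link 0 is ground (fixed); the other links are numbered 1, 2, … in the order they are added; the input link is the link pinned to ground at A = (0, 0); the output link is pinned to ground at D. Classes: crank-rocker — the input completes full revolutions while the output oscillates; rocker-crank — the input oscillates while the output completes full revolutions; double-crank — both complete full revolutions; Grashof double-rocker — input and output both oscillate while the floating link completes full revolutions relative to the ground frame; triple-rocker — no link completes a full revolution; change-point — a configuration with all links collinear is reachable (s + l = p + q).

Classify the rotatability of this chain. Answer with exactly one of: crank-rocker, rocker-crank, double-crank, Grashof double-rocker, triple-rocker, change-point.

lengths: ground=7, input=6, coupler=2, output=7
sorted: s=2 (shortest), l=7 (longest), p+q=13
s + l = 9 vs p + q = 13
s + l < p + q (Grashof) with shortest = coupler link → Grashof double-rocker

Grashof double-rocker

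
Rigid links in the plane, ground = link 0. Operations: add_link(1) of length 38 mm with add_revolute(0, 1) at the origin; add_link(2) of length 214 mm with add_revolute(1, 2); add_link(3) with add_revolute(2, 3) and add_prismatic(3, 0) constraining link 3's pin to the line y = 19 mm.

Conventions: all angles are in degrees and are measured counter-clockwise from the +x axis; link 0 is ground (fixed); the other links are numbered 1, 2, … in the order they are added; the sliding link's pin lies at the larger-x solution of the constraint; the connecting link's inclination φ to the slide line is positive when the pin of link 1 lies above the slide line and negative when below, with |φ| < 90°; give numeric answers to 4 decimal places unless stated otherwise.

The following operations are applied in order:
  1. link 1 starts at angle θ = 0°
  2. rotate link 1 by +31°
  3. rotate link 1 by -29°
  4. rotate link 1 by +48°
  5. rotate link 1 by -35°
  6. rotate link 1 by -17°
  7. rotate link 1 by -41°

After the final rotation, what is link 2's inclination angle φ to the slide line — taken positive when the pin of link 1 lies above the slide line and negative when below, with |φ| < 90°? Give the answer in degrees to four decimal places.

geometry: r = 38 mm, L = 214 mm, e = 19 mm; θ starts at 0°
rotate link 1 by +31°: θ ← 0° +31° = 31°
rotate link 1 by -29°: θ ← 31° -29° = 2°
rotate link 1 by +48°: θ ← 2° +48° = 50°
rotate link 1 by -35°: θ ← 50° -35° = 15°
rotate link 1 by -17°: θ ← 15° -17° = -2°
rotate link 1 by -41°: θ ← -2° -41° = -43°
h = r sin θ − e = -25.915938 − 19 = -44.915938
sin φ = h / L = -44.915938 / 214 = -0.20988756
φ = arcsin(-0.20988756) = -12.115763°

-12.1158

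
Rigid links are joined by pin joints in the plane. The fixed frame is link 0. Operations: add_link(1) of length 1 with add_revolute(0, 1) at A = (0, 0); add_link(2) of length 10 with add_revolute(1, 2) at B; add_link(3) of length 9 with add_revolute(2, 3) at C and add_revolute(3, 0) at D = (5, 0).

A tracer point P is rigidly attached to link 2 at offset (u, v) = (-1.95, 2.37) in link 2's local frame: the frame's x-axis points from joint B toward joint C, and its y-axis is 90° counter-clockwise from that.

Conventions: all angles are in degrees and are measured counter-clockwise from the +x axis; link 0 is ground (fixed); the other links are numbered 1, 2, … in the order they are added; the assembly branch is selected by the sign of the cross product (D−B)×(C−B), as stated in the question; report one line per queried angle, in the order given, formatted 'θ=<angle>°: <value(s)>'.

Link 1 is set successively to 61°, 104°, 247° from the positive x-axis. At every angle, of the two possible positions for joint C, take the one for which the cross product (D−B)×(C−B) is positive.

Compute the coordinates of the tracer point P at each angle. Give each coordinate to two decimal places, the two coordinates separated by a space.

A=(0,0), D=(5.00,0)
θ=61°: B = A + 1.00·(cos61°, sin61°) = (0.4848, 0.8746)
θ=61°: |BD| = 4.5991
θ=61°: circle(B,10.00) ∩ circle(D,9.00): a=4.3652, h=8.9970
θ=61°:   candidates: C₊=(6.4813,8.8773) cross=41.378; C₋=(3.0594,-8.7883) cross=-41.378
θ=61°:   branch + wants cross > 0 → take C=(6.4813,8.8773) (cross=41.378)
θ=61°: ex = (C−B)/|BC| = (0.5996,0.8003); ey = (-0.8003,0.5996)
θ=61°: P = B + -1.95·ex + 2.37·ey = (-2.5811,0.7353)
θ=104°: B = A + 1.00·(cos104°, sin104°) = (-0.2419, 0.9703)
θ=104°: |BD| = 5.3310
θ=104°: circle(B,10.00) ∩ circle(D,9.00): a=4.4475, h=8.9565
θ=104°:   candidates: C₊=(5.7615,8.9677) cross=47.747; C₋=(2.5011,-8.6461) cross=-47.747
θ=104°:   branch + wants cross > 0 → take C=(5.7615,8.9677) (cross=47.747)
θ=104°: ex = (C−B)/|BC| = (0.6003,0.7997); ey = (-0.7997,0.6003)
θ=104°: P = B + -1.95·ex + 2.37·ey = (-3.3080,0.8336)
θ=247°: B = A + 1.00·(cos247°, sin247°) = (-0.3907, -0.9205)
θ=247°: |BD| = 5.4688
θ=247°: circle(B,10.00) ∩ circle(D,9.00): a=4.4715, h=8.9446
θ=247°:   candidates: C₊=(2.5114,8.6491) cross=48.916; C₋=(5.5225,-8.9848) cross=-48.916
θ=247°:   branch + wants cross > 0 → take C=(2.5114,8.6491) (cross=48.916)
θ=247°: ex = (C−B)/|BC| = (0.2902,0.9570); ey = (-0.9570,0.2902)
θ=247°: P = B + -1.95·ex + 2.37·ey = (-3.2247,-2.0988)

θ=61°: -2.58 0.74
θ=104°: -3.31 0.83
θ=247°: -3.22 -2.10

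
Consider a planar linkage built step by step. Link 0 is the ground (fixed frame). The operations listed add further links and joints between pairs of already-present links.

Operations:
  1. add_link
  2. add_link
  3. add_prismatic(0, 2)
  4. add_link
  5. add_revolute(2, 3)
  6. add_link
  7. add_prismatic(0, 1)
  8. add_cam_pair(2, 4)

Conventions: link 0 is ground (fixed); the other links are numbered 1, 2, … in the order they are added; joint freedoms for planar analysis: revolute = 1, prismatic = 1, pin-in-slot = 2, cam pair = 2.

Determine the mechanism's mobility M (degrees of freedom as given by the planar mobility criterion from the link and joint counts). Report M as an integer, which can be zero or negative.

ground; <1,0,0>
#1 <2,0,0>
#2 <3,0,0>
P:0↔2 J1 <3,1,0>
#3 <4,1,0>
R:2↔3 J1 <4,2,0>
#4 <5,2,0>
P:0↔1 J1 <5,3,0>
C:2↔4 J2 <5,3,1>
3×4 − 2×3 − 1×1 = 5

M = 5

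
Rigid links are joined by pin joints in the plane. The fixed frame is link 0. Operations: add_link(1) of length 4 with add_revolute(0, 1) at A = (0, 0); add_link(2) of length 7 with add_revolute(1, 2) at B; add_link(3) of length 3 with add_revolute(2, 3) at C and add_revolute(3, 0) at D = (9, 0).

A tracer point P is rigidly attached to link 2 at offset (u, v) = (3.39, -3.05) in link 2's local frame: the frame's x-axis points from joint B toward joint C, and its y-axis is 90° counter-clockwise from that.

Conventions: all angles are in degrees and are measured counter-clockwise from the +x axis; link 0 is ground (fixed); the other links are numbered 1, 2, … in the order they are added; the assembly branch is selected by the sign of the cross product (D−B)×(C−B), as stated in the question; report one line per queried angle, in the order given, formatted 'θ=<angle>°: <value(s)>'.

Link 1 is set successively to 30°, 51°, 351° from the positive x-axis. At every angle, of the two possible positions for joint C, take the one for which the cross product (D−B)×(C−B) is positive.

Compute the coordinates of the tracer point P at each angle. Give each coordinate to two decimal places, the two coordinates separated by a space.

A=(0,0), D=(9.00,0)
θ=30°: B = A + 4.00·(cos30°, sin30°) = (3.4641, 2.0000)
θ=30°: |BD| = 5.8861
θ=30°: circle(B,7.00) ∩ circle(D,3.00): a=6.3409, h=2.9653
θ=30°:   candidates: C₊=(10.4353,2.6344) cross=17.454; C₋=(8.4202,-2.9434) cross=-17.454
θ=30°:   branch + wants cross > 0 → take C=(10.4353,2.6344) (cross=17.454)
θ=30°: ex = (C−B)/|BC| = (0.9959,0.0906); ey = (-0.0906,0.9959)
θ=30°: P = B + 3.39·ex + -3.05·ey = (7.1166,-0.7302)
θ=51°: B = A + 4.00·(cos51°, sin51°) = (2.5173, 3.1086)
θ=51°: |BD| = 7.1895
θ=51°: circle(B,7.00) ∩ circle(D,3.00): a=6.3766, h=2.8878
θ=51°:   candidates: C₊=(9.5156,2.9554) cross=20.762; C₋=(7.0184,-2.2524) cross=-20.762
θ=51°:   branch + wants cross > 0 → take C=(9.5156,2.9554) (cross=20.762)
θ=51°: ex = (C−B)/|BC| = (0.9998,-0.0219); ey = (0.0219,0.9998)
θ=51°: P = B + 3.39·ex + -3.05·ey = (5.8397,-0.0149)
θ=351°: B = A + 4.00·(cos351°, sin351°) = (3.9508, -0.6257)
θ=351°: |BD| = 5.0879
θ=351°: circle(B,7.00) ∩ circle(D,3.00): a=6.4749, h=2.6601
θ=351°:   candidates: C₊=(10.0493,2.8105) cross=13.534; C₋=(10.7036,-2.4694) cross=-13.534
θ=351°:   branch + wants cross > 0 → take C=(10.0493,2.8105) (cross=13.534)
θ=351°: ex = (C−B)/|BC| = (0.8712,0.4909); ey = (-0.4909,0.8712)
θ=351°: P = B + 3.39·ex + -3.05·ey = (8.4014,-1.6188)

θ=30°: 7.12 -0.73
θ=51°: 5.84 -0.01
θ=351°: 8.40 -1.62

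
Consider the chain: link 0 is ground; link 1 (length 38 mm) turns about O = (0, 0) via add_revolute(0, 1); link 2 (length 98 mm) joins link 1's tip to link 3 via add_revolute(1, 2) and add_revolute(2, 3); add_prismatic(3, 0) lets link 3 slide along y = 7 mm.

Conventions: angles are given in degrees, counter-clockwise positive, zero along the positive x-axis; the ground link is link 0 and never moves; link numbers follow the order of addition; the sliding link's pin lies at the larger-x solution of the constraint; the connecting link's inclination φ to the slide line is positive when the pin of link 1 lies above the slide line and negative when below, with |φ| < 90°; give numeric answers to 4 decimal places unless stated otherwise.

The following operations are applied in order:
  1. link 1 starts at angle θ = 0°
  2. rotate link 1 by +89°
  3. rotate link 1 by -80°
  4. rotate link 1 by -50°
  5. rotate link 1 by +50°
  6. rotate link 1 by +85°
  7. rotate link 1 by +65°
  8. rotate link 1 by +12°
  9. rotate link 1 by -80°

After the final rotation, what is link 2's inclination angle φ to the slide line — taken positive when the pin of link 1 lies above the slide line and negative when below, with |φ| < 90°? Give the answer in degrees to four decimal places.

geometry: r = 38 mm, L = 98 mm, e = 7 mm; θ starts at 0°
rotate link 1 by +89°: θ ← 0° +89° = 89°
rotate link 1 by -80°: θ ← 89° -80° = 9°
rotate link 1 by -50°: θ ← 9° -50° = -41°
rotate link 1 by +50°: θ ← -41° +50° = 9°
rotate link 1 by +85°: θ ← 9° +85° = 94°
rotate link 1 by +65°: θ ← 94° +65° = 159°
rotate link 1 by +12°: θ ← 159° +12° = 171°
rotate link 1 by -80°: θ ← 171° -80° = 91°
h = r sin θ − e = 37.994212 − 7 = 30.994212
sin φ = h / L = 30.994212 / 98 = 0.31626747
φ = arcsin(0.31626747) = 18.437347°

18.4373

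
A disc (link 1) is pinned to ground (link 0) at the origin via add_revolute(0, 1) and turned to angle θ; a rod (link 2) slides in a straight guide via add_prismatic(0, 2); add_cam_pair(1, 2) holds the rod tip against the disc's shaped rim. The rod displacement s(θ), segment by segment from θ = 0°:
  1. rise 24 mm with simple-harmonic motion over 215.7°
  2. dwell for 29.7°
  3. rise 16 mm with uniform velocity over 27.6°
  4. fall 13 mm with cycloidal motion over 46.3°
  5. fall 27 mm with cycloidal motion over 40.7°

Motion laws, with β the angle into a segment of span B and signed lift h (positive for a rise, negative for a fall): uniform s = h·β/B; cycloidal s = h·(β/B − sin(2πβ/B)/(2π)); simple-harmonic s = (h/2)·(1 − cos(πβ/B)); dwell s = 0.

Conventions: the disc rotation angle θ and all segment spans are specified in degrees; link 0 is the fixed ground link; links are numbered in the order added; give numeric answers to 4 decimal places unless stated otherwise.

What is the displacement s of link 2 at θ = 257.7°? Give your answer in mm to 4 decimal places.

segment 1 (0° to 215.7°, simple-harmonic, h = 24) is passed completely: s = 0.0000 + (24) = 24.0000
segment 2 (215.7° to 245.4°, dwell): s unchanged at 24.0000
θ = 257.7° falls in segment 3 (245.4° to 273°, uniform, h = 16): β = 257.7 − 245.4 = 12.3°, B = 27.6°; Δs = 16·12.3/27.6 = 7.1304; s = 24.0000 + 7.1304 = 31.1304

31.1304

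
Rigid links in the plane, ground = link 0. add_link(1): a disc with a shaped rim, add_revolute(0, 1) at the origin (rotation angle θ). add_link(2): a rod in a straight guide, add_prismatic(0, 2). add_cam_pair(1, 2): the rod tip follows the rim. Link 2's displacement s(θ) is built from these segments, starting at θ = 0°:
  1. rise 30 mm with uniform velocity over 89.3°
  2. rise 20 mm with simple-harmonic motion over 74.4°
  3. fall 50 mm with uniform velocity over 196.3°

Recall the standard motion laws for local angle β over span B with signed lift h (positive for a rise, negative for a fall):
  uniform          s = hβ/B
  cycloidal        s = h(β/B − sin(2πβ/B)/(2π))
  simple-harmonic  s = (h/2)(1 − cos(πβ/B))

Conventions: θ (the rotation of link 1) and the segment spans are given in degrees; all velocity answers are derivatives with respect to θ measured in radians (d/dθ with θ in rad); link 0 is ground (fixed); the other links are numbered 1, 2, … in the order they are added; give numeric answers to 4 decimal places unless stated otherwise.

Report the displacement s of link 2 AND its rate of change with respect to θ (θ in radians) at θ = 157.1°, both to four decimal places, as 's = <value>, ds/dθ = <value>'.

segment 1 (0° to 89.3°, uniform, h = 30) is passed completely: s = 0.0000 + (30) = 30.0000
θ = 157.1° falls in segment 2 (89.3° to 163.7°, simple-harmonic, h = 20): β = 157.1 − 89.3 = 67.8°, B = 74.4°; Δs = 20/2·(1 − cos(π·0.9113)) = 19.6142; s = 30.0000 + 19.6142 = 49.6142
velocity in seg [89.3°–163.7°] (simple-harmonic), θ in radians: β = 67.8° = 1.1833 rad, B = 74.4° = 1.2985 rad; ds/dθ = (πh/(2B)) sin(πβ/B) = (π·20/(2·1.2985)) sin(π·0.9113) = 6.655551 mm/rad

s = 49.6142, ds/dθ = 6.6556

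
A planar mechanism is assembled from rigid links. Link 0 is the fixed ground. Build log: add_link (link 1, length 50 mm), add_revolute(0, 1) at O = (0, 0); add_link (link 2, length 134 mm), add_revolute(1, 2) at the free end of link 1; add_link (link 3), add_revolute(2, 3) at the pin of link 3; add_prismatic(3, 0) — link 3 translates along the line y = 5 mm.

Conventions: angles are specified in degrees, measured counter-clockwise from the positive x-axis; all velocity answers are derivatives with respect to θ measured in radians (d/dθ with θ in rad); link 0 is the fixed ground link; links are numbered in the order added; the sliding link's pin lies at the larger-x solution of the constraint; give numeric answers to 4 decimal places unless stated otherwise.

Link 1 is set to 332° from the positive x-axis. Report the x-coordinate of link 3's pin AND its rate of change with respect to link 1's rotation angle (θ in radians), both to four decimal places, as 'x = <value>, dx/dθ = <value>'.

geometry: r = 50 mm, L = 134 mm, e = 5 mm
crank pin P = (r cos θ, r sin θ) = (44.147380, -23.473578)
h = r sin θ − e = -23.473578 − 5 = -28.473578
x = r cos θ + √(L² − h²) = 44.147380 + 130.939892 = 175.087272
dx/dθ = −r sin θ − h·r cos θ/√(L² − h²) (θ in radians; h = -28.473578) = 33.073661

x = 175.0873, dx/dθ = 33.0737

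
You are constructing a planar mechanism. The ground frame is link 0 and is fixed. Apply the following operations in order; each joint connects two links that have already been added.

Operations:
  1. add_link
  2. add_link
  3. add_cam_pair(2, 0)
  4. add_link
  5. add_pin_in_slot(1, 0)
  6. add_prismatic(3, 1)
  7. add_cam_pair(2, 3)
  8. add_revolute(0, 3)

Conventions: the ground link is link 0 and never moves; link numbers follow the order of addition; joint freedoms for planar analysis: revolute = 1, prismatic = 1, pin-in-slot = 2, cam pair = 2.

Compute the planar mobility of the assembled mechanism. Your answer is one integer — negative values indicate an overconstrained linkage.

(L,J1,J2)=(1,0,0); link0 fixed
link1: (2,0,0)
link2: (3,0,0)
C 2-0 [J2]: (3,0,1)
link3: (4,0,1)
PS 1-0 [J2]: (4,0,2)
P 3-1 [J1]: (4,1,2)
C 2-3 [J2]: (4,1,3)
R 0-3 [J1]: (4,2,3)
Grübler: 3·3 − 2·2 − 3 = 2

M = 2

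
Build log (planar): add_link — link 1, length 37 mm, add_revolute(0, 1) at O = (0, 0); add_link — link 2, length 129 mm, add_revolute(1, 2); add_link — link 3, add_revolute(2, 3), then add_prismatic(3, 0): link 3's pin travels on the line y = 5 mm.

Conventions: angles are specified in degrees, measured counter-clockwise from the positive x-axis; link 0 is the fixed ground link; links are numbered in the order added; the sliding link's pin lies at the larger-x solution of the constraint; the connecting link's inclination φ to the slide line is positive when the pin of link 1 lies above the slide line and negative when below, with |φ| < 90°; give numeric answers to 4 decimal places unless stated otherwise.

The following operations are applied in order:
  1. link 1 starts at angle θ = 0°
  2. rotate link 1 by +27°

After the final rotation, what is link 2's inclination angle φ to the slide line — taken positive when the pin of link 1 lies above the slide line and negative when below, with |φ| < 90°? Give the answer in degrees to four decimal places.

geometry: r = 37 mm, L = 129 mm, e = 5 mm; θ starts at 0°
rotate link 1 by +27°: θ ← 0° +27° = 27°
h = r sin θ − e = 16.797648 − 5 = 11.797648
sin φ = h / L = 11.797648 / 129 = 0.09145464
φ = arcsin(0.09145464) = 5.247297°

5.2473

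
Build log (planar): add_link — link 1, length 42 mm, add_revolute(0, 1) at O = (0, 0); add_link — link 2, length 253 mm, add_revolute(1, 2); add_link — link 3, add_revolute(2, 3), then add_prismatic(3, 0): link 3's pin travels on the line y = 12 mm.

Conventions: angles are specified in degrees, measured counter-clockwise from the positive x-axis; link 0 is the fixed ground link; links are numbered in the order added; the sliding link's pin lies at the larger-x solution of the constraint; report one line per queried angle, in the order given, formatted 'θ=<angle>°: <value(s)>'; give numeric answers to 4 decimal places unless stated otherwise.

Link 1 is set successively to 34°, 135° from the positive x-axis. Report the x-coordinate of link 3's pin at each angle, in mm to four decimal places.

geometry: r = 42 mm, L = 253 mm, e = 12 mm
θ=34°: crank pin P = (r cos θ, r sin θ) = (34.819578, 23.486102)
θ=34°: h = r sin θ − e = 23.486102 − 12 = 11.486102
θ=34°: x = r cos θ + √(L² − h²) = 34.819578 + 252.739133 = 287.558711
θ=135°: crank pin P = (r cos θ, r sin θ) = (-29.698485, 29.698485)
θ=135°: h = r sin θ − e = 29.698485 − 12 = 17.698485
θ=135°: x = r cos θ + √(L² − h²) = -29.698485 + 252.380197 = 222.681712

θ=34°: 287.5587
θ=135°: 222.6817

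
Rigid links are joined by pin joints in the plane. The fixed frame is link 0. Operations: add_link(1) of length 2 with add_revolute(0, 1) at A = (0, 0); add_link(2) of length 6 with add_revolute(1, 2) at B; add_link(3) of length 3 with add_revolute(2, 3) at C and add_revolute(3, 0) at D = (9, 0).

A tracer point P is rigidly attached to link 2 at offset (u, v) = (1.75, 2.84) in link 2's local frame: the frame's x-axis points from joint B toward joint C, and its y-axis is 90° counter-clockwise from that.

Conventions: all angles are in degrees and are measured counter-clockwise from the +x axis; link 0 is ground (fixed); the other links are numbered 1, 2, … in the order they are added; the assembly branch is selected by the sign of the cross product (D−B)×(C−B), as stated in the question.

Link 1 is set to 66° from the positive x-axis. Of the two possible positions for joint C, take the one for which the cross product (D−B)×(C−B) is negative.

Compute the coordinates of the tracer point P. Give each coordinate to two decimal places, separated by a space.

A=(0,0), D=(9.00,0)
B = A + 2.00·(cos66°, sin66°) = (0.8135, 1.8271)
|BD| = 8.3879
circle(B,6.00) ∩ circle(D,3.00): a=5.8034, h=1.5232
  candidates: C₊=(6.8093,2.0496) cross=12.777; C₋=(6.1457,-0.9237) cross=-12.777
  branch - wants cross < 0 → take C=(6.1457,-0.9237) (cross=-12.777)
ex = (C−B)/|BC| = (0.8887,-0.4585); ey = (0.4585,0.8887)
P = B + 1.75·ex + 2.84·ey = (3.6708,3.5487)

3.67 3.55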